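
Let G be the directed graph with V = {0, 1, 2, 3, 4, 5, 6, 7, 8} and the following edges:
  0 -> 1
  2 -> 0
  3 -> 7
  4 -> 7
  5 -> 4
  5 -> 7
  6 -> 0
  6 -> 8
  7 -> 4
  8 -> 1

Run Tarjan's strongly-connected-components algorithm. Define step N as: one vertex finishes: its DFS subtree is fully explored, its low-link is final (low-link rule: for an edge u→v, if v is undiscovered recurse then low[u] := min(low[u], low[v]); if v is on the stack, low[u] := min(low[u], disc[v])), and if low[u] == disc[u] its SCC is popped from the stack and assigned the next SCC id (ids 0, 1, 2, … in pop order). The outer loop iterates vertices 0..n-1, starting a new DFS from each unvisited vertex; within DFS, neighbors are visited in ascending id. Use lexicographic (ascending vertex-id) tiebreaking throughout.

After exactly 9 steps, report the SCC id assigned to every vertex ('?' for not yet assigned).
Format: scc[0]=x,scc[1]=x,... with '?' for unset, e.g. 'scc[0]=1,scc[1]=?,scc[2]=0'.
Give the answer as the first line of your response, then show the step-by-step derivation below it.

scc[0]=1,scc[1]=0,scc[2]=2,scc[3]=4,scc[4]=3,scc[5]=5,scc[6]=7,scc[7]=3,scc[8]=6

step 1: low=(low[0]=0,low[1]=1,low[2]=?,low[3]=?,low[4]=?,low[5]=?,low[6]=?,low[7]=?,low[8]=?); scc=(scc[0]=?,scc[1]=0,scc[2]=?,scc[3]=?,scc[4]=?,scc[5]=?,scc[6]=?,scc[7]=?,scc[8]=?)
step 2: low=(low[0]=0,low[1]=1,low[2]=?,low[3]=?,low[4]=?,low[5]=?,low[6]=?,low[7]=?,low[8]=?); scc=(scc[0]=1,scc[1]=0,scc[2]=?,scc[3]=?,scc[4]=?,scc[5]=?,scc[6]=?,scc[7]=?,scc[8]=?)
step 3: low=(low[0]=0,low[1]=1,low[2]=2,low[3]=?,low[4]=?,low[5]=?,low[6]=?,low[7]=?,low[8]=?); scc=(scc[0]=1,scc[1]=0,scc[2]=2,scc[3]=?,scc[4]=?,scc[5]=?,scc[6]=?,scc[7]=?,scc[8]=?)
step 4: low=(low[0]=0,low[1]=1,low[2]=2,low[3]=3,low[4]=4,low[5]=?,low[6]=?,low[7]=4,low[8]=?); scc=(scc[0]=1,scc[1]=0,scc[2]=2,scc[3]=?,scc[4]=?,scc[5]=?,scc[6]=?,scc[7]=?,scc[8]=?)
step 5: low=(low[0]=0,low[1]=1,low[2]=2,low[3]=3,low[4]=4,low[5]=?,low[6]=?,low[7]=4,low[8]=?); scc=(scc[0]=1,scc[1]=0,scc[2]=2,scc[3]=?,scc[4]=3,scc[5]=?,scc[6]=?,scc[7]=3,scc[8]=?)
step 6: low=(low[0]=0,low[1]=1,low[2]=2,low[3]=3,low[4]=4,low[5]=?,low[6]=?,low[7]=4,low[8]=?); scc=(scc[0]=1,scc[1]=0,scc[2]=2,scc[3]=4,scc[4]=3,scc[5]=?,scc[6]=?,scc[7]=3,scc[8]=?)
step 7: low=(low[0]=0,low[1]=1,low[2]=2,low[3]=3,low[4]=4,low[5]=6,low[6]=?,low[7]=4,low[8]=?); scc=(scc[0]=1,scc[1]=0,scc[2]=2,scc[3]=4,scc[4]=3,scc[5]=5,scc[6]=?,scc[7]=3,scc[8]=?)
step 8: low=(low[0]=0,low[1]=1,low[2]=2,low[3]=3,low[4]=4,low[5]=6,low[6]=7,low[7]=4,low[8]=8); scc=(scc[0]=1,scc[1]=0,scc[2]=2,scc[3]=4,scc[4]=3,scc[5]=5,scc[6]=?,scc[7]=3,scc[8]=6)
step 9: low=(low[0]=0,low[1]=1,low[2]=2,low[3]=3,low[4]=4,low[5]=6,low[6]=7,low[7]=4,low[8]=8); scc=(scc[0]=1,scc[1]=0,scc[2]=2,scc[3]=4,scc[4]=3,scc[5]=5,scc[6]=7,scc[7]=3,scc[8]=6)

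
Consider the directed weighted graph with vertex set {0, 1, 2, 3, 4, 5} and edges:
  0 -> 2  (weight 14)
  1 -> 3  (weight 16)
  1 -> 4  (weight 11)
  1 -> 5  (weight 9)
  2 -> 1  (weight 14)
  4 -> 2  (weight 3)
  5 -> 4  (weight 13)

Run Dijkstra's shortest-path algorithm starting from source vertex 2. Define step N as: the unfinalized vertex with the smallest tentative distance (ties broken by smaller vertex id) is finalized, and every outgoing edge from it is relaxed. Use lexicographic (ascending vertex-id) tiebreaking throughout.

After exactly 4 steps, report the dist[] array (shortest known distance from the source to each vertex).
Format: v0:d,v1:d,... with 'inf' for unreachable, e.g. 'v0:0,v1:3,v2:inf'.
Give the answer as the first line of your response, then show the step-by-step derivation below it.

v0:inf,v1:14,v2:0,v3:30,v4:25,v5:23

step 1: dist = v0:inf,v1:14,v2:0,v3:inf,v4:inf,v5:inf
step 2: dist = v0:inf,v1:14,v2:0,v3:30,v4:25,v5:23
step 3: dist = v0:inf,v1:14,v2:0,v3:30,v4:25,v5:23
step 4: dist = v0:inf,v1:14,v2:0,v3:30,v4:25,v5:23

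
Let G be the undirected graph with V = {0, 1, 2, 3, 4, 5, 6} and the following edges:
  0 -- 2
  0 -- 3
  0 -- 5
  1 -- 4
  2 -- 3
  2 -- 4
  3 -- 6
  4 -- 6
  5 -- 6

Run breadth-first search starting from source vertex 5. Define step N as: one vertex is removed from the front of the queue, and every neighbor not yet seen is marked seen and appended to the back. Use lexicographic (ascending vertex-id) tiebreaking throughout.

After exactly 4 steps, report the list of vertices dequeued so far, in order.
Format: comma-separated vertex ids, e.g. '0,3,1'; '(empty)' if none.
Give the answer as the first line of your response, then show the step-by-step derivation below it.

5,0,6,2

step 1: dequeue 5; queue=[0,6]; order=5
step 2: dequeue 0; queue=[6,2,3]; order=5,0
step 3: dequeue 6; queue=[2,3,4]; order=5,0,6
step 4: dequeue 2; queue=[3,4]; order=5,0,6,2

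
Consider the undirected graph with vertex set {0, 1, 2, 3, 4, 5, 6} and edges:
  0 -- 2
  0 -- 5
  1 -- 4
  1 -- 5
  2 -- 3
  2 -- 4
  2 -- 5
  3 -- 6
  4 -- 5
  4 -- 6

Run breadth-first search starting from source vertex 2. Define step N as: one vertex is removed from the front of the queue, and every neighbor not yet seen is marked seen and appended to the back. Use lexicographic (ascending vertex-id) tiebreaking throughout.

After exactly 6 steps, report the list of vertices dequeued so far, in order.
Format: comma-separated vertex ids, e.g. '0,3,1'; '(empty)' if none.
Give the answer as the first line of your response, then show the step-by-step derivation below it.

2,0,3,4,5,6

step 1: dequeue 2; queue=[0,3,4,5]; order=2
step 2: dequeue 0; queue=[3,4,5]; order=2,0
step 3: dequeue 3; queue=[4,5,6]; order=2,0,3
step 4: dequeue 4; queue=[5,6,1]; order=2,0,3,4
step 5: dequeue 5; queue=[6,1]; order=2,0,3,4,5
step 6: dequeue 6; queue=[1]; order=2,0,3,4,5,6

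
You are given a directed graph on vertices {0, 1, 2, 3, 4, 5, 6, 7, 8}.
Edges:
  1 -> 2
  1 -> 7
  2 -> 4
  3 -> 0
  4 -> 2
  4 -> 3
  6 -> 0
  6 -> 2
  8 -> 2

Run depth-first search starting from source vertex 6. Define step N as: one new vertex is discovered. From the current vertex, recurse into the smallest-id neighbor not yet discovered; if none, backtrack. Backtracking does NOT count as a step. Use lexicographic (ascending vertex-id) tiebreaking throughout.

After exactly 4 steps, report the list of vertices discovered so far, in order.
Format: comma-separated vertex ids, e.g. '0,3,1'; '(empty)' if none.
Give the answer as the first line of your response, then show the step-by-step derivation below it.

6,0,2,4

step 1: discover 6; path=6; order=6
step 2: discover 0; path=6>0; order=6,0
step 3: discover 2; path=6>2; order=6,0,2
step 4: discover 4; path=6>2>4; order=6,0,2,4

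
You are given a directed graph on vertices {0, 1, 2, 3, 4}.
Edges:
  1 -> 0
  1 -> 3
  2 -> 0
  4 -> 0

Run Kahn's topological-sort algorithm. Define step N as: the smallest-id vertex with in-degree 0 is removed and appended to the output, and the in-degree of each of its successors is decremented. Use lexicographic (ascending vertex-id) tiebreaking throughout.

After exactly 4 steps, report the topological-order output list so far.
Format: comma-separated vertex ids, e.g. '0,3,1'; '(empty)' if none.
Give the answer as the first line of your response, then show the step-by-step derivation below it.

1,2,3,4

step 1: output 1; order=[1]; indeg=(2,0,0,0,0)
step 2: output 2; order=[1,2]; indeg=(1,0,0,0,0)
step 3: output 3; order=[1,2,3]; indeg=(1,0,0,0,0)
step 4: output 4; order=[1,2,3,4]; indeg=(0,0,0,0,0)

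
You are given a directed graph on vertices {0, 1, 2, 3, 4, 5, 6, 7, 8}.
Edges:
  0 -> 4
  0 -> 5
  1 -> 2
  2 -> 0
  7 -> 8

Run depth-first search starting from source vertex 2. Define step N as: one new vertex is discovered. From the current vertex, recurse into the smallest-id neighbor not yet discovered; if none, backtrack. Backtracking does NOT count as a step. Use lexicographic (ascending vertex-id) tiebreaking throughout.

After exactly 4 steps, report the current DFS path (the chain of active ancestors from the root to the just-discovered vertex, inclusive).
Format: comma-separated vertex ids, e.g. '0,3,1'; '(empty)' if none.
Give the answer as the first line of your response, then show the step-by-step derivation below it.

2,0,5

step 1: discover 2; path=2; order=2
step 2: discover 0; path=2>0; order=2,0
step 3: discover 4; path=2>0>4; order=2,0,4
step 4: discover 5; path=2>0>5; order=2,0,4,5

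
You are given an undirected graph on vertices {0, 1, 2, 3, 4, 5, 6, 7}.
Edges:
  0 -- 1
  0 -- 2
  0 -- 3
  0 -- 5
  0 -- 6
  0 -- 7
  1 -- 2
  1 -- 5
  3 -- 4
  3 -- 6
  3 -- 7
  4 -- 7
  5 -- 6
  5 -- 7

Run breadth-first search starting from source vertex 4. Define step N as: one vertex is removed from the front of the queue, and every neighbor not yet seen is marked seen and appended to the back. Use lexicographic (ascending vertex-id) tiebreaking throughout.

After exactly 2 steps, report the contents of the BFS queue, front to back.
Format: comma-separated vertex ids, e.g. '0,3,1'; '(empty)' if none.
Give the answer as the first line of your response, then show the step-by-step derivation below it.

7,0,6

step 1: dequeue 4; queue=[3,7]; order=4
step 2: dequeue 3; queue=[7,0,6]; order=4,3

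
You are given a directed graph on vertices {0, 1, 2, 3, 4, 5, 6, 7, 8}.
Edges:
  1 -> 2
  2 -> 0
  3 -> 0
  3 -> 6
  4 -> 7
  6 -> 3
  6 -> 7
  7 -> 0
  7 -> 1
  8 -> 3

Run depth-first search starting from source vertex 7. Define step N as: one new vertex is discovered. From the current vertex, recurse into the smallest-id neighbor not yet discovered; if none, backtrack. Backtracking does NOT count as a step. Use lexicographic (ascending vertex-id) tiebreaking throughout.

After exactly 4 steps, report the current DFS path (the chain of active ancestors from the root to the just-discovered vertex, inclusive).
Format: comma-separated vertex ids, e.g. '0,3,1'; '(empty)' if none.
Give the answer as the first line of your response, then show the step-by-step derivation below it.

7,1,2

step 1: discover 7; path=7; order=7
step 2: discover 0; path=7>0; order=7,0
step 3: discover 1; path=7>1; order=7,0,1
step 4: discover 2; path=7>1>2; order=7,0,1,2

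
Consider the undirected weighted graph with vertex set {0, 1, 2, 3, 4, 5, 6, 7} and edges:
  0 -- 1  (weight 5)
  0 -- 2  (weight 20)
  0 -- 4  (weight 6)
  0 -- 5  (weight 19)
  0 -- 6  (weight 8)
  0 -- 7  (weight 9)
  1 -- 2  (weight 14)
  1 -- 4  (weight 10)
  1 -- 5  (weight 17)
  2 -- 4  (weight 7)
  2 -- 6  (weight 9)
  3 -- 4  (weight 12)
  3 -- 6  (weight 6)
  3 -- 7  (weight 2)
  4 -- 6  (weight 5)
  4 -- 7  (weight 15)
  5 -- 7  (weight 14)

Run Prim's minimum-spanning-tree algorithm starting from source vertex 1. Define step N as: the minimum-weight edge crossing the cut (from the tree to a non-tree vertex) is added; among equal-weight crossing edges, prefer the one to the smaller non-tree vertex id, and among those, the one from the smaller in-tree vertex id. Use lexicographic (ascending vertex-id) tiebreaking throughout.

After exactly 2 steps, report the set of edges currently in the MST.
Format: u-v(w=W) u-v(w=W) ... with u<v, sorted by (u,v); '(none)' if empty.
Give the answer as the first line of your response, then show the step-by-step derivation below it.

0-1(w=5) 0-4(w=6)

step 1: add edge 0-1 (w=5); MST = {0-1(w=5)}
step 2: add edge 0-4 (w=6); MST = {0-1(w=5) 0-4(w=6)}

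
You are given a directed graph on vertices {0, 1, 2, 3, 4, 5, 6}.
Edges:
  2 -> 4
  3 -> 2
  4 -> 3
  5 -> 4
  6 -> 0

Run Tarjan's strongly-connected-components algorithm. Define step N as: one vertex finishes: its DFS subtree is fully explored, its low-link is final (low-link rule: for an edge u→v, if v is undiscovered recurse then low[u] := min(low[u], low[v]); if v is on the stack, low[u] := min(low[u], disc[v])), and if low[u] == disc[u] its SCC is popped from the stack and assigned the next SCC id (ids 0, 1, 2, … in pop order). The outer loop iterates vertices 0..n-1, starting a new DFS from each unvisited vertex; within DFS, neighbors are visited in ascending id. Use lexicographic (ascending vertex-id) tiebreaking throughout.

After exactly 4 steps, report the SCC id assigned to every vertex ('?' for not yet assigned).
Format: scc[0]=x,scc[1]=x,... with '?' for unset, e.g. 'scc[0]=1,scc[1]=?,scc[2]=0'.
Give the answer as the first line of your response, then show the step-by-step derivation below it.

scc[0]=0,scc[1]=1,scc[2]=?,scc[3]=?,scc[4]=?,scc[5]=?,scc[6]=?

step 1: low=(low[0]=0,low[1]=?,low[2]=?,low[3]=?,low[4]=?,low[5]=?,low[6]=?); scc=(scc[0]=0,scc[1]=?,scc[2]=?,scc[3]=?,scc[4]=?,scc[5]=?,scc[6]=?)
step 2: low=(low[0]=0,low[1]=1,low[2]=?,low[3]=?,low[4]=?,low[5]=?,low[6]=?); scc=(scc[0]=0,scc[1]=1,scc[2]=?,scc[3]=?,scc[4]=?,scc[5]=?,scc[6]=?)
step 3: low=(low[0]=0,low[1]=1,low[2]=2,low[3]=2,low[4]=3,low[5]=?,low[6]=?); scc=(scc[0]=0,scc[1]=1,scc[2]=?,scc[3]=?,scc[4]=?,scc[5]=?,scc[6]=?)
step 4: low=(low[0]=0,low[1]=1,low[2]=2,low[3]=2,low[4]=2,low[5]=?,low[6]=?); scc=(scc[0]=0,scc[1]=1,scc[2]=?,scc[3]=?,scc[4]=?,scc[5]=?,scc[6]=?)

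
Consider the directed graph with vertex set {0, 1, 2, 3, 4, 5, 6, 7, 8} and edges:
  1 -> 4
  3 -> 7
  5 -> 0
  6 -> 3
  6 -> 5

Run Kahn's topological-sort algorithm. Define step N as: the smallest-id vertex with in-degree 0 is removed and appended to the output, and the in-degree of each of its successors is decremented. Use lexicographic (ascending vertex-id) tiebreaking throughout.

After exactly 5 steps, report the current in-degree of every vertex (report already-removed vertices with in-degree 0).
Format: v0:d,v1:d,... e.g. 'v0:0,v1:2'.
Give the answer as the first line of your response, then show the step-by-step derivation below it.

v0:1,v1:0,v2:0,v3:0,v4:0,v5:0,v6:0,v7:0,v8:0

step 1: output 1; order=[1]; indeg=(1,0,0,1,0,1,0,1,0)
step 2: output 2; order=[1,2]; indeg=(1,0,0,1,0,1,0,1,0)
step 3: output 4; order=[1,2,4]; indeg=(1,0,0,1,0,1,0,1,0)
step 4: output 6; order=[1,2,4,6]; indeg=(1,0,0,0,0,0,0,1,0)
step 5: output 3; order=[1,2,4,6,3]; indeg=(1,0,0,0,0,0,0,0,0)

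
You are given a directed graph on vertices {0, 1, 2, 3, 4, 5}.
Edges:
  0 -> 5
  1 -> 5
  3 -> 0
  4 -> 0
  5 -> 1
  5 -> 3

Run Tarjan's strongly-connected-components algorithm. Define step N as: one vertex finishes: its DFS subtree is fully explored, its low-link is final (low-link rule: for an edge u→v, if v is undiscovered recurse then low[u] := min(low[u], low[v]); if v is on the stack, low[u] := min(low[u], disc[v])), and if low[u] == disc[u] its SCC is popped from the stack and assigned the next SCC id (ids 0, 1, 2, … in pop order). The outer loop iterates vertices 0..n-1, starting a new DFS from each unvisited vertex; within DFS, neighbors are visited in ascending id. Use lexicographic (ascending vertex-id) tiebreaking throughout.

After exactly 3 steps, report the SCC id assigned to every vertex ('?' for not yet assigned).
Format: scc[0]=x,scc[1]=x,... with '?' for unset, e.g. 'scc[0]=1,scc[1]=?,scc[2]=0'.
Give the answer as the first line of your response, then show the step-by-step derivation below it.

scc[0]=?,scc[1]=?,scc[2]=?,scc[3]=?,scc[4]=?,scc[5]=?

step 1: low=(low[0]=0,low[1]=1,low[2]=?,low[3]=?,low[4]=?,low[5]=1); scc=(scc[0]=?,scc[1]=?,scc[2]=?,scc[3]=?,scc[4]=?,scc[5]=?)
step 2: low=(low[0]=0,low[1]=1,low[2]=?,low[3]=0,low[4]=?,low[5]=1); scc=(scc[0]=?,scc[1]=?,scc[2]=?,scc[3]=?,scc[4]=?,scc[5]=?)
step 3: low=(low[0]=0,low[1]=1,low[2]=?,low[3]=0,low[4]=?,low[5]=0); scc=(scc[0]=?,scc[1]=?,scc[2]=?,scc[3]=?,scc[4]=?,scc[5]=?)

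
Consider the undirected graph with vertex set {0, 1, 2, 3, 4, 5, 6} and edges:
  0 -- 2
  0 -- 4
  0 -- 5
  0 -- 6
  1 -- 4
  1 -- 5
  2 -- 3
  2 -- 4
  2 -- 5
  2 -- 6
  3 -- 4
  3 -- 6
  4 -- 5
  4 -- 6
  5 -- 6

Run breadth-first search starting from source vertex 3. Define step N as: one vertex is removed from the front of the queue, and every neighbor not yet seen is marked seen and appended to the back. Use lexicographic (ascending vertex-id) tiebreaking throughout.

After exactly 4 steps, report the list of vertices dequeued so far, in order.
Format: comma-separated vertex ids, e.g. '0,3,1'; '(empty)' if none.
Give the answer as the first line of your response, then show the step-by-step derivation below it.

3,2,4,6

step 1: dequeue 3; queue=[2,4,6]; order=3
step 2: dequeue 2; queue=[4,6,0,5]; order=3,2
step 3: dequeue 4; queue=[6,0,5,1]; order=3,2,4
step 4: dequeue 6; queue=[0,5,1]; order=3,2,4,6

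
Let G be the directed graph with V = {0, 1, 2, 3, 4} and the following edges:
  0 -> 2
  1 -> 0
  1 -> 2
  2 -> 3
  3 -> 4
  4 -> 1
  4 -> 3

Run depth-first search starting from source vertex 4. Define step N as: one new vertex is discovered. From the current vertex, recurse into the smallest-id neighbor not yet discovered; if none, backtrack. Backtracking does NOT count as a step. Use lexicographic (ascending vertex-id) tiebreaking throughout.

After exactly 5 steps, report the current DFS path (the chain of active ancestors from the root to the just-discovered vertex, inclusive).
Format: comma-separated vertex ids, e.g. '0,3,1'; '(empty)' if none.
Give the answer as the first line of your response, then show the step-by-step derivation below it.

4,1,0,2,3

step 1: discover 4; path=4; order=4
step 2: discover 1; path=4>1; order=4,1
step 3: discover 0; path=4>1>0; order=4,1,0
step 4: discover 2; path=4>1>0>2; order=4,1,0,2
step 5: discover 3; path=4>1>0>2>3; order=4,1,0,2,3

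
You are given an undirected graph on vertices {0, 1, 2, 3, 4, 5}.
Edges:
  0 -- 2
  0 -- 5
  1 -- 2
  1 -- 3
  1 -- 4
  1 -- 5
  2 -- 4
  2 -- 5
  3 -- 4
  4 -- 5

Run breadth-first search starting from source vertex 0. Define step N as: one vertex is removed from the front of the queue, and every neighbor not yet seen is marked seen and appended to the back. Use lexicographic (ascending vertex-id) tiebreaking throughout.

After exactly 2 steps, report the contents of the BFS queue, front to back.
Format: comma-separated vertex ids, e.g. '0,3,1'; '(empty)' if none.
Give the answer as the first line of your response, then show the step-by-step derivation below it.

5,1,4

step 1: dequeue 0; queue=[2,5]; order=0
step 2: dequeue 2; queue=[5,1,4]; order=0,2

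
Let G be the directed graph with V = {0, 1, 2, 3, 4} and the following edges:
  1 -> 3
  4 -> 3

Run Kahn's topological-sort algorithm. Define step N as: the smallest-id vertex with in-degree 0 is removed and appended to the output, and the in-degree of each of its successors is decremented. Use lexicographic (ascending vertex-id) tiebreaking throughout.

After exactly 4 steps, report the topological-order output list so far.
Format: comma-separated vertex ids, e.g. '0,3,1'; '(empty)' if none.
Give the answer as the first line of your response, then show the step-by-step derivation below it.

0,1,2,4

step 1: output 0; order=[0]; indeg=(0,0,0,2,0)
step 2: output 1; order=[0,1]; indeg=(0,0,0,1,0)
step 3: output 2; order=[0,1,2]; indeg=(0,0,0,1,0)
step 4: output 4; order=[0,1,2,4]; indeg=(0,0,0,0,0)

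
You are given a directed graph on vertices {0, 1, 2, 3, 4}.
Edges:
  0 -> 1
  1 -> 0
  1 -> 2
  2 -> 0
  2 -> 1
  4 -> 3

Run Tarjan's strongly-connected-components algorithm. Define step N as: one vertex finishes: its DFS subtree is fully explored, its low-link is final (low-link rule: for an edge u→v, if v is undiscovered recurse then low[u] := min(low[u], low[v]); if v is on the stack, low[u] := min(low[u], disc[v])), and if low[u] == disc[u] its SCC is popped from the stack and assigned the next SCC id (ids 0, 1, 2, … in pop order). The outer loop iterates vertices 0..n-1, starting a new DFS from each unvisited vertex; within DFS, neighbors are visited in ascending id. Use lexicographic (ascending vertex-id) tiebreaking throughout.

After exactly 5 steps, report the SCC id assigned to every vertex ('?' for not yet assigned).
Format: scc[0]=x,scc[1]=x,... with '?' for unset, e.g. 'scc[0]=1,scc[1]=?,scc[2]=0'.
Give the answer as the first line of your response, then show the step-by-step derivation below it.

scc[0]=0,scc[1]=0,scc[2]=0,scc[3]=1,scc[4]=2

step 1: low=(low[0]=0,low[1]=0,low[2]=0,low[3]=?,low[4]=?); scc=(scc[0]=?,scc[1]=?,scc[2]=?,scc[3]=?,scc[4]=?)
step 2: low=(low[0]=0,low[1]=0,low[2]=0,low[3]=?,low[4]=?); scc=(scc[0]=?,scc[1]=?,scc[2]=?,scc[3]=?,scc[4]=?)
step 3: low=(low[0]=0,low[1]=0,low[2]=0,low[3]=?,low[4]=?); scc=(scc[0]=0,scc[1]=0,scc[2]=0,scc[3]=?,scc[4]=?)
step 4: low=(low[0]=0,low[1]=0,low[2]=0,low[3]=3,low[4]=?); scc=(scc[0]=0,scc[1]=0,scc[2]=0,scc[3]=1,scc[4]=?)
step 5: low=(low[0]=0,low[1]=0,low[2]=0,low[3]=3,low[4]=4); scc=(scc[0]=0,scc[1]=0,scc[2]=0,scc[3]=1,scc[4]=2)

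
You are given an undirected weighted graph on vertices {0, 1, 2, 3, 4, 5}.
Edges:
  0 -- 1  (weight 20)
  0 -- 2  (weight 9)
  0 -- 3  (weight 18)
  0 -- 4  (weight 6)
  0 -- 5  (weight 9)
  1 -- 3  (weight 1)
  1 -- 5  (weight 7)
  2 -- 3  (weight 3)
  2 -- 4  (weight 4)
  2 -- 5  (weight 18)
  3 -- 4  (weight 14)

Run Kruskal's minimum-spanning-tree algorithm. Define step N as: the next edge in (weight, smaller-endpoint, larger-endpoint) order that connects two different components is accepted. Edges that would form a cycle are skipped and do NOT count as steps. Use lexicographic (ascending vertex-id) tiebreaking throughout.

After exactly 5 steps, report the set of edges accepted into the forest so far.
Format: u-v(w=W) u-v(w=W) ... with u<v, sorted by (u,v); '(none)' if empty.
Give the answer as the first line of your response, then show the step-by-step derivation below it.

0-4(w=6) 1-3(w=1) 1-5(w=7) 2-3(w=3) 2-4(w=4)

step 1: add edge 1-3 (w=1); MST = {1-3(w=1)}
step 2: add edge 2-3 (w=3); MST = {1-3(w=1) 2-3(w=3)}
step 3: add edge 2-4 (w=4); MST = {1-3(w=1) 2-3(w=3) 2-4(w=4)}
step 4: add edge 0-4 (w=6); MST = {0-4(w=6) 1-3(w=1) 2-3(w=3) 2-4(w=4)}
step 5: add edge 1-5 (w=7); MST = {0-4(w=6) 1-3(w=1) 1-5(w=7) 2-3(w=3) 2-4(w=4)}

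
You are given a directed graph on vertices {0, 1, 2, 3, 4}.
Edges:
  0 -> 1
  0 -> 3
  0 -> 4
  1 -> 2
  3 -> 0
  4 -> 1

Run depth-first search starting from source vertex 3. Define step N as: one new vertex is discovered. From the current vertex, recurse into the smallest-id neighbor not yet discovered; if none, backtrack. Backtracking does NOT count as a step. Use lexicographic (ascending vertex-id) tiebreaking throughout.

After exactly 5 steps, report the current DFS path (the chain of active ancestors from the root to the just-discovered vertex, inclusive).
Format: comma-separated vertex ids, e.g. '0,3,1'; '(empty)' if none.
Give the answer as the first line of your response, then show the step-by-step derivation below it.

3,0,4

step 1: discover 3; path=3; order=3
step 2: discover 0; path=3>0; order=3,0
step 3: discover 1; path=3>0>1; order=3,0,1
step 4: discover 2; path=3>0>1>2; order=3,0,1,2
step 5: discover 4; path=3>0>4; order=3,0,1,2,4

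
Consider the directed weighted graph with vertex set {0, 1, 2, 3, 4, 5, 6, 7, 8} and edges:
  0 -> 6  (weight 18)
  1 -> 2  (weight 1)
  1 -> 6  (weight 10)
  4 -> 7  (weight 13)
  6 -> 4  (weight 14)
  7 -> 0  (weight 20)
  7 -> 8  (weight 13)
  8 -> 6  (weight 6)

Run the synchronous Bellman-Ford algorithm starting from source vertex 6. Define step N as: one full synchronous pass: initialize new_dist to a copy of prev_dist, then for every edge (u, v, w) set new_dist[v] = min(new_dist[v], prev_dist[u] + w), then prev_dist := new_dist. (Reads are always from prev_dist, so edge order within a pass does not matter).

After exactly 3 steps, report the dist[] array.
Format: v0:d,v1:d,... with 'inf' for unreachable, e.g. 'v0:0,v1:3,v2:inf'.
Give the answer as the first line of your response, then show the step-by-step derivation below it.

v0:47,v1:inf,v2:inf,v3:inf,v4:14,v5:inf,v6:0,v7:27,v8:40

step 1: dist = v0:inf,v1:inf,v2:inf,v3:inf,v4:14,v5:inf,v6:0,v7:inf,v8:inf
step 2: dist = v0:inf,v1:inf,v2:inf,v3:inf,v4:14,v5:inf,v6:0,v7:27,v8:inf
step 3: dist = v0:47,v1:inf,v2:inf,v3:inf,v4:14,v5:inf,v6:0,v7:27,v8:40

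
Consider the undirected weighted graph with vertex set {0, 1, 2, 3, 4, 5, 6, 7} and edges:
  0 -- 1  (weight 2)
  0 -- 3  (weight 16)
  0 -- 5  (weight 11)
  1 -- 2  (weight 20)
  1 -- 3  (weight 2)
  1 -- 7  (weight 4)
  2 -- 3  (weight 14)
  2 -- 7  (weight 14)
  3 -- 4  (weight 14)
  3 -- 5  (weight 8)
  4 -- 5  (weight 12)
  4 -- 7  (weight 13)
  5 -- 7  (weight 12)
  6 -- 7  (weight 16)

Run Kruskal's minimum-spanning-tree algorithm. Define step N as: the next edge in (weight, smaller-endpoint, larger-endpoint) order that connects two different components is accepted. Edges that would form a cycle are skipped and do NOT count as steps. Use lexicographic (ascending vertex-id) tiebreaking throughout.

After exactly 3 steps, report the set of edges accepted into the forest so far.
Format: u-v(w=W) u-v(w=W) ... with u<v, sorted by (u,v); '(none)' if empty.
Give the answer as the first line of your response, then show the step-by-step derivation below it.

0-1(w=2) 1-3(w=2) 1-7(w=4)

step 1: add edge 0-1 (w=2); MST = {0-1(w=2)}
step 2: add edge 1-3 (w=2); MST = {0-1(w=2) 1-3(w=2)}
step 3: add edge 1-7 (w=4); MST = {0-1(w=2) 1-3(w=2) 1-7(w=4)}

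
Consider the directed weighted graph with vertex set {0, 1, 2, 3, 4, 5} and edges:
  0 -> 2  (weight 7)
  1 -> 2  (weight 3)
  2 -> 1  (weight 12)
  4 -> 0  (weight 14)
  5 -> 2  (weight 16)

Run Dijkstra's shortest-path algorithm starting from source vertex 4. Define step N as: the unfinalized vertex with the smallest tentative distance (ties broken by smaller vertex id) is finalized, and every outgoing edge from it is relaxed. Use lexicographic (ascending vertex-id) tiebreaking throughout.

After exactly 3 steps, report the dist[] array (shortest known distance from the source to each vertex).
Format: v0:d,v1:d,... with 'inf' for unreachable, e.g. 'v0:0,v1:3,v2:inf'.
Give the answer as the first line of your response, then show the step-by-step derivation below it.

v0:14,v1:33,v2:21,v3:inf,v4:0,v5:inf

step 1: dist = v0:14,v1:inf,v2:inf,v3:inf,v4:0,v5:inf
step 2: dist = v0:14,v1:inf,v2:21,v3:inf,v4:0,v5:inf
step 3: dist = v0:14,v1:33,v2:21,v3:inf,v4:0,v5:inf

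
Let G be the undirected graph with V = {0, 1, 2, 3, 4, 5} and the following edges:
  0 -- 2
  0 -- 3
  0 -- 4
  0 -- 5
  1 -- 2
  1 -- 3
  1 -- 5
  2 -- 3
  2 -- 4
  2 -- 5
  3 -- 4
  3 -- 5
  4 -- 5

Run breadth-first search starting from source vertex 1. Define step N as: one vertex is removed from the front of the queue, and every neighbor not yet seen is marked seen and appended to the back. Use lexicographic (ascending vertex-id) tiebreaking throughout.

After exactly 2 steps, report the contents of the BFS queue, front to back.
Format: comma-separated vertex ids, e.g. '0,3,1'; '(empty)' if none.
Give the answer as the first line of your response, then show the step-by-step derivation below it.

3,5,0,4

step 1: dequeue 1; queue=[2,3,5]; order=1
step 2: dequeue 2; queue=[3,5,0,4]; order=1,2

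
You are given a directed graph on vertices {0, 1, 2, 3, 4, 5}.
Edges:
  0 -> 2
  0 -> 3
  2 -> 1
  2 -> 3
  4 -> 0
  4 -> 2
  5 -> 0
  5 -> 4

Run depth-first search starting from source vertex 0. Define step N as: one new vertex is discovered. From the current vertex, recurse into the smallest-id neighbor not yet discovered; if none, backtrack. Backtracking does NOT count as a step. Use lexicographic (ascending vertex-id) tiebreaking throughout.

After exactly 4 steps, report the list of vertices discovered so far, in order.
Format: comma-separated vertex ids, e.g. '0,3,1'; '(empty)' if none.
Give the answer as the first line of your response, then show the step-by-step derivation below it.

0,2,1,3

step 1: discover 0; path=0; order=0
step 2: discover 2; path=0>2; order=0,2
step 3: discover 1; path=0>2>1; order=0,2,1
step 4: discover 3; path=0>2>3; order=0,2,1,3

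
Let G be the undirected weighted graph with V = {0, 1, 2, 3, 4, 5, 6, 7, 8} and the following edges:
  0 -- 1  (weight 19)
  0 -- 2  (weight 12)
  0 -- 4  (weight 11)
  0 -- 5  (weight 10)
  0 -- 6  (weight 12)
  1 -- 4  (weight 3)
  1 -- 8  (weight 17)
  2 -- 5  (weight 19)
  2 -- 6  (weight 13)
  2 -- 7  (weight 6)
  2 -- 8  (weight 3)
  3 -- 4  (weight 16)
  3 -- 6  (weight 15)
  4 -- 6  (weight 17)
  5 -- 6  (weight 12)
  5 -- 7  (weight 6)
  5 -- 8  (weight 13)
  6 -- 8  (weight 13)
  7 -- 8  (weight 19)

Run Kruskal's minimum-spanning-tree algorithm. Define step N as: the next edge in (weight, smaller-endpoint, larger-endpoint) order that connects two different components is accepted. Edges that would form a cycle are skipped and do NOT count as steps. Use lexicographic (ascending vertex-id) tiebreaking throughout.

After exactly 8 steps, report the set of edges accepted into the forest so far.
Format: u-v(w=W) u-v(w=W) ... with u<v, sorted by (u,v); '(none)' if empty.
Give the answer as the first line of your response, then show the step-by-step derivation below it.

0-4(w=11) 0-5(w=10) 0-6(w=12) 1-4(w=3) 2-7(w=6) 2-8(w=3) 3-6(w=15) 5-7(w=6)

step 1: add edge 1-4 (w=3); MST = {1-4(w=3)}
step 2: add edge 2-8 (w=3); MST = {1-4(w=3) 2-8(w=3)}
step 3: add edge 2-7 (w=6); MST = {1-4(w=3) 2-7(w=6) 2-8(w=3)}
step 4: add edge 5-7 (w=6); MST = {1-4(w=3) 2-7(w=6) 2-8(w=3) 5-7(w=6)}
step 5: add edge 0-5 (w=10); MST = {0-5(w=10) 1-4(w=3) 2-7(w=6) 2-8(w=3) 5-7(w=6)}
step 6: add edge 0-4 (w=11); MST = {0-4(w=11) 0-5(w=10) 1-4(w=3) 2-7(w=6) 2-8(w=3) 5-7(w=6)}
step 7: add edge 0-6 (w=12); MST = {0-4(w=11) 0-5(w=10) 0-6(w=12) 1-4(w=3) 2-7(w=6) 2-8(w=3) 5-7(w=6)}
step 8: add edge 3-6 (w=15); MST = {0-4(w=11) 0-5(w=10) 0-6(w=12) 1-4(w=3) 2-7(w=6) 2-8(w=3) 3-6(w=15) 5-7(w=6)}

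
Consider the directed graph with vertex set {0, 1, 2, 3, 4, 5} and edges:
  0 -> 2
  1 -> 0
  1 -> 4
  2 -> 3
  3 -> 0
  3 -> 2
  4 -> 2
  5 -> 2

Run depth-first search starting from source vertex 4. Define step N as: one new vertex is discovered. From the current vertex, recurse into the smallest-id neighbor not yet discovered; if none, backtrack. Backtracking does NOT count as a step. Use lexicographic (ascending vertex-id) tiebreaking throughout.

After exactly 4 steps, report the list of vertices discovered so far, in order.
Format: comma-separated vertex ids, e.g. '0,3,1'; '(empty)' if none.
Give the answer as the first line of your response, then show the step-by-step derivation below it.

4,2,3,0

step 1: discover 4; path=4; order=4
step 2: discover 2; path=4>2; order=4,2
step 3: discover 3; path=4>2>3; order=4,2,3
step 4: discover 0; path=4>2>3>0; order=4,2,3,0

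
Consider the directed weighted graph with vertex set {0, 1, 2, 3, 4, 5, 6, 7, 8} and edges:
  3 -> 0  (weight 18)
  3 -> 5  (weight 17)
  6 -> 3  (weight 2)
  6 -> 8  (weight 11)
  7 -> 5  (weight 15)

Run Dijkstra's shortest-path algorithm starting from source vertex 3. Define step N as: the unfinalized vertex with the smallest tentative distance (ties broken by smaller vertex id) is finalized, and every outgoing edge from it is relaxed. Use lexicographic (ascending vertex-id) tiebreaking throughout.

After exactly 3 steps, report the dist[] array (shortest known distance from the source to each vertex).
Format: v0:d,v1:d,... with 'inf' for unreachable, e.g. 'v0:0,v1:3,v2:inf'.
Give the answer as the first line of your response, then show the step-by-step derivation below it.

v0:18,v1:inf,v2:inf,v3:0,v4:inf,v5:17,v6:inf,v7:inf,v8:inf

step 1: dist = v0:18,v1:inf,v2:inf,v3:0,v4:inf,v5:17,v6:inf,v7:inf,v8:inf
step 2: dist = v0:18,v1:inf,v2:inf,v3:0,v4:inf,v5:17,v6:inf,v7:inf,v8:inf
step 3: dist = v0:18,v1:inf,v2:inf,v3:0,v4:inf,v5:17,v6:inf,v7:inf,v8:inf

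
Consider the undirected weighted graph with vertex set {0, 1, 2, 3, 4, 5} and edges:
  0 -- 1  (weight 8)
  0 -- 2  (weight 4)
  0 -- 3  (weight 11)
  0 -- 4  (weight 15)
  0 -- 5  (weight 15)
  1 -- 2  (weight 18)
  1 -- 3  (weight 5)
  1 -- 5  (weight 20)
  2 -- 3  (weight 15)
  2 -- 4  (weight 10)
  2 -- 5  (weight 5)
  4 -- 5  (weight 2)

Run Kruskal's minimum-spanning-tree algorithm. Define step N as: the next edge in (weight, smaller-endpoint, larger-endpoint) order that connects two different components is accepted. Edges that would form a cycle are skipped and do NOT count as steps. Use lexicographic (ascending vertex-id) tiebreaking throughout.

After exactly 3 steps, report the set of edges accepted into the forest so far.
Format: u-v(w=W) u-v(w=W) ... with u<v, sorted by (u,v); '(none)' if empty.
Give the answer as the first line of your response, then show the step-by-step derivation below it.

0-2(w=4) 1-3(w=5) 4-5(w=2)

step 1: add edge 4-5 (w=2); MST = {4-5(w=2)}
step 2: add edge 0-2 (w=4); MST = {0-2(w=4) 4-5(w=2)}
step 3: add edge 1-3 (w=5); MST = {0-2(w=4) 1-3(w=5) 4-5(w=2)}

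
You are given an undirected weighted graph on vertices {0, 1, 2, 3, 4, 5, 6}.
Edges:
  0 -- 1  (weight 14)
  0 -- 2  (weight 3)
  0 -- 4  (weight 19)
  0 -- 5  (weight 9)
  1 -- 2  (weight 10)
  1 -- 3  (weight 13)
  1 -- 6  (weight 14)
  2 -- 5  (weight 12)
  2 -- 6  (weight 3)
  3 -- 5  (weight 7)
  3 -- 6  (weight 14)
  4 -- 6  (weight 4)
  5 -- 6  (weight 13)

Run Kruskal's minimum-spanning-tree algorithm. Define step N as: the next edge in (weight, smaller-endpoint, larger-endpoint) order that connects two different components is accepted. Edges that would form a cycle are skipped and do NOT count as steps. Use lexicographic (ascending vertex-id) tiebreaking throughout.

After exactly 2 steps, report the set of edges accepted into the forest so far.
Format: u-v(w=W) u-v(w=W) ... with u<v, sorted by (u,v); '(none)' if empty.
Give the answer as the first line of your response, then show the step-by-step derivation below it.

0-2(w=3) 2-6(w=3)

step 1: add edge 0-2 (w=3); MST = {0-2(w=3)}
step 2: add edge 2-6 (w=3); MST = {0-2(w=3) 2-6(w=3)}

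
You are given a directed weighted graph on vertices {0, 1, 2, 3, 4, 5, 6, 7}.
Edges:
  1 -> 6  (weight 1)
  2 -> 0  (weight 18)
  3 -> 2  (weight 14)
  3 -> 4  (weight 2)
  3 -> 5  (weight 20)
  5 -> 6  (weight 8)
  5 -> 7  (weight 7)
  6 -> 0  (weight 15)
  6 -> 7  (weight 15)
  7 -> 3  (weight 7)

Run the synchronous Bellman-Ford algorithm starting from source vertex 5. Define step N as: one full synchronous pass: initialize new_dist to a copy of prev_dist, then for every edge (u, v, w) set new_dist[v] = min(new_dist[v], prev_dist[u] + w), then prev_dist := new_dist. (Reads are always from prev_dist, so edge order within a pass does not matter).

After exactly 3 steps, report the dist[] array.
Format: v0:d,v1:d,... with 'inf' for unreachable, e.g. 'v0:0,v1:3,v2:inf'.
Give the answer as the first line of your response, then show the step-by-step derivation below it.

v0:23,v1:inf,v2:28,v3:14,v4:16,v5:0,v6:8,v7:7

step 1: dist = v0:inf,v1:inf,v2:inf,v3:inf,v4:inf,v5:0,v6:8,v7:7
step 2: dist = v0:23,v1:inf,v2:inf,v3:14,v4:inf,v5:0,v6:8,v7:7
step 3: dist = v0:23,v1:inf,v2:28,v3:14,v4:16,v5:0,v6:8,v7:7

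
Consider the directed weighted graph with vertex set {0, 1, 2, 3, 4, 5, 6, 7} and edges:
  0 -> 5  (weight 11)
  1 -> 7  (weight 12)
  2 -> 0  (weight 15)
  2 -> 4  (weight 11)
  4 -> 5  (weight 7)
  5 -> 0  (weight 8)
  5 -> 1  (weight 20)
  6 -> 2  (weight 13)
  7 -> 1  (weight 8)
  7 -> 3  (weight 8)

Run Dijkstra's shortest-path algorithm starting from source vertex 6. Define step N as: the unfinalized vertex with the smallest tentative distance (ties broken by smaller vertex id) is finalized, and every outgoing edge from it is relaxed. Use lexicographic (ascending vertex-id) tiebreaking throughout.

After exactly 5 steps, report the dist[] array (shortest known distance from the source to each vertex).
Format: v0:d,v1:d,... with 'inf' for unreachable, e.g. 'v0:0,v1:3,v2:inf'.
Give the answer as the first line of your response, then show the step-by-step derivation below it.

v0:28,v1:51,v2:13,v3:inf,v4:24,v5:31,v6:0,v7:inf

step 1: dist = v0:inf,v1:inf,v2:13,v3:inf,v4:inf,v5:inf,v6:0,v7:inf
step 2: dist = v0:28,v1:inf,v2:13,v3:inf,v4:24,v5:inf,v6:0,v7:inf
step 3: dist = v0:28,v1:inf,v2:13,v3:inf,v4:24,v5:31,v6:0,v7:inf
step 4: dist = v0:28,v1:inf,v2:13,v3:inf,v4:24,v5:31,v6:0,v7:inf
step 5: dist = v0:28,v1:51,v2:13,v3:inf,v4:24,v5:31,v6:0,v7:inf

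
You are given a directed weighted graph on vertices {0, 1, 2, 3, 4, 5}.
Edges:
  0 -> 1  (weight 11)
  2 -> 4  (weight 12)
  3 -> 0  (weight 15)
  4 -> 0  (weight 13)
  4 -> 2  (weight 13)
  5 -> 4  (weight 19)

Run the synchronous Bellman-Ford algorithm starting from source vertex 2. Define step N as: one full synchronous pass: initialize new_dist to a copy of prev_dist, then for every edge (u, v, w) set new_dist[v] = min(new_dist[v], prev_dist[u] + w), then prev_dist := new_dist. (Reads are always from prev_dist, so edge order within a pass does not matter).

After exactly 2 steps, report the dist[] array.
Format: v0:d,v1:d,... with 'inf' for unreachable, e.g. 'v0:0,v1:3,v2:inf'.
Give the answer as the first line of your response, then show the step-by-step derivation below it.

v0:25,v1:inf,v2:0,v3:inf,v4:12,v5:inf

step 1: dist = v0:inf,v1:inf,v2:0,v3:inf,v4:12,v5:inf
step 2: dist = v0:25,v1:inf,v2:0,v3:inf,v4:12,v5:inf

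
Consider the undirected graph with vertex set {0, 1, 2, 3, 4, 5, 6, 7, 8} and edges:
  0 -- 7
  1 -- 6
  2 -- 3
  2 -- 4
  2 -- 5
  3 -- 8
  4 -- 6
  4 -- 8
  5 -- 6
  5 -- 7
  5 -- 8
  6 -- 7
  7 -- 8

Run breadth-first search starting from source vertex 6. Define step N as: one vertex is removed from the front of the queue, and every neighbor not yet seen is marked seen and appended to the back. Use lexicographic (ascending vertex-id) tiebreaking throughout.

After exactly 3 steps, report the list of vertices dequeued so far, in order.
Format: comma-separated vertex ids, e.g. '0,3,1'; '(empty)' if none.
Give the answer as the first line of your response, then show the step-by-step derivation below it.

6,1,4

step 1: dequeue 6; queue=[1,4,5,7]; order=6
step 2: dequeue 1; queue=[4,5,7]; order=6,1
step 3: dequeue 4; queue=[5,7,2,8]; order=6,1,4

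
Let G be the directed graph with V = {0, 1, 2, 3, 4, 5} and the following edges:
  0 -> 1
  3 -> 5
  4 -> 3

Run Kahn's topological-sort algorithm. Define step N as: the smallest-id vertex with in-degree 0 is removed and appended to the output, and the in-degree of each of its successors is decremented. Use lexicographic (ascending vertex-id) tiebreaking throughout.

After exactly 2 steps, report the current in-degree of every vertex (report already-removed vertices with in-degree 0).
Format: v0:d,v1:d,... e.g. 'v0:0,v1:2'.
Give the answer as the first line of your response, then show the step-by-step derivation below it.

v0:0,v1:0,v2:0,v3:1,v4:0,v5:1

step 1: output 0; order=[0]; indeg=(0,0,0,1,0,1)
step 2: output 1; order=[0,1]; indeg=(0,0,0,1,0,1)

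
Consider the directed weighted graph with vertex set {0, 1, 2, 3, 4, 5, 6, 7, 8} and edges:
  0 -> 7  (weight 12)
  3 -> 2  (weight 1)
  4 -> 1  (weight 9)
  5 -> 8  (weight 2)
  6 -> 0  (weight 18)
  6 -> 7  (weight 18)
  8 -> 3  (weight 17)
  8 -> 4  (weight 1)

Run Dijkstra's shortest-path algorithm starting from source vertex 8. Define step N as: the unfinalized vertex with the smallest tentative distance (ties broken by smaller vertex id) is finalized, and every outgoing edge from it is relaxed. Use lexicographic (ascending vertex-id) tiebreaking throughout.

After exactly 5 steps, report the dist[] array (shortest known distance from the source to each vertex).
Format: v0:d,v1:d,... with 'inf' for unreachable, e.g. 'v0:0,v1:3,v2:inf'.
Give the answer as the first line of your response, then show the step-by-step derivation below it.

v0:inf,v1:10,v2:18,v3:17,v4:1,v5:inf,v6:inf,v7:inf,v8:0

step 1: dist = v0:inf,v1:inf,v2:inf,v3:17,v4:1,v5:inf,v6:inf,v7:inf,v8:0
step 2: dist = v0:inf,v1:10,v2:inf,v3:17,v4:1,v5:inf,v6:inf,v7:inf,v8:0
step 3: dist = v0:inf,v1:10,v2:inf,v3:17,v4:1,v5:inf,v6:inf,v7:inf,v8:0
step 4: dist = v0:inf,v1:10,v2:18,v3:17,v4:1,v5:inf,v6:inf,v7:inf,v8:0
step 5: dist = v0:inf,v1:10,v2:18,v3:17,v4:1,v5:inf,v6:inf,v7:inf,v8:0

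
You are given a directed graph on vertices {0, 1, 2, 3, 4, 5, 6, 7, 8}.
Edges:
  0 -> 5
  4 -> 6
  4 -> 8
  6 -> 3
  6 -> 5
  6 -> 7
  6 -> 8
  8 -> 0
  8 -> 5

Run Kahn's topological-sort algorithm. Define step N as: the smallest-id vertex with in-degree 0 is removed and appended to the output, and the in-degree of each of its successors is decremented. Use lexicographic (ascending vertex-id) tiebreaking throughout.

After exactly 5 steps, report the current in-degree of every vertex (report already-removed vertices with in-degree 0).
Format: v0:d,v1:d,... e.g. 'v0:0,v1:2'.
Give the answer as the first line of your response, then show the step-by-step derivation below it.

v0:1,v1:0,v2:0,v3:0,v4:0,v5:2,v6:0,v7:0,v8:0

step 1: output 1; order=[1]; indeg=(1,0,0,1,0,3,1,1,2)
step 2: output 2; order=[1,2]; indeg=(1,0,0,1,0,3,1,1,2)
step 3: output 4; order=[1,2,4]; indeg=(1,0,0,1,0,3,0,1,1)
step 4: output 6; order=[1,2,4,6]; indeg=(1,0,0,0,0,2,0,0,0)
step 5: output 3; order=[1,2,4,6,3]; indeg=(1,0,0,0,0,2,0,0,0)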